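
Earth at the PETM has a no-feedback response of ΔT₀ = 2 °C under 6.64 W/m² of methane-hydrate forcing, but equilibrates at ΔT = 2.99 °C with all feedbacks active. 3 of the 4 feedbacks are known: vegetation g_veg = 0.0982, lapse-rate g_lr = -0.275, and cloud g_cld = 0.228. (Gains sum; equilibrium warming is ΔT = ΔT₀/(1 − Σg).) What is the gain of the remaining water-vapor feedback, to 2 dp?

Amplification A = ΔT/ΔT₀ = 2.99/2 = 1.495.
Total gain g = 1 − 1/A = 1 − 1/1.495 = 0.3311.
Known gains sum to 0.0982 − 0.275 + 0.228 = 0.0512.
g_wv = 0.3311 − 0.0512 = 0.28.

0.28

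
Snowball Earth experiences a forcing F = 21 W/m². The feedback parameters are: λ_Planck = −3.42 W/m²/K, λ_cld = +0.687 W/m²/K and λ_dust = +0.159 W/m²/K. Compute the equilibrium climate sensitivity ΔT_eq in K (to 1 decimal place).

8.2 K

Net feedback parameter λ = (−3.42) + (+0.687) + (+0.159) = -2.574 W/m²/K.
ΔT = −F/λ = −21/(-2.574) = 8.2 K.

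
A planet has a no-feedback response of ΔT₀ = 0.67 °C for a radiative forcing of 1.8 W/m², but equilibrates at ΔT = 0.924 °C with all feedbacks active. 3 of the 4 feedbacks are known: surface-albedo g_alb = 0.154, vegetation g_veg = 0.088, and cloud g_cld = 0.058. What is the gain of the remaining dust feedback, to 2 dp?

Amplification A = ΔT/ΔT₀ = 0.924/0.67 = 1.379.
Total gain g = 1 − 1/A = 1 − 1/1.379 = 0.2748.
Known gains sum to 0.154 + 0.088 + 0.058 = 0.3.
g_dust = 0.2748 − 0.3 = -0.03.

-0.03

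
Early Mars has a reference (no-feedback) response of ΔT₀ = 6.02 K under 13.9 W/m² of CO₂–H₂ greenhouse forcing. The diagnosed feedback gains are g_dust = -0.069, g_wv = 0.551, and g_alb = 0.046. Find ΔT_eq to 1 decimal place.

Total gain g = -0.069 + 0.551 + 0.046 = 0.528.
Amplification A = 1/(1 − 0.528) = 2.119.
ΔT = 6.02 × 2.119 = 12.8 K.

12.8 K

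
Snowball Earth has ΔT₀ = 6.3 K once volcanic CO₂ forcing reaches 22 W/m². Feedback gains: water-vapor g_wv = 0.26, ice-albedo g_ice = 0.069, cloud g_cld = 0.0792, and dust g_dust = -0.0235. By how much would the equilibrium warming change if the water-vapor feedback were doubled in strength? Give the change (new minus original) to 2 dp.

7.49 K

Original: g = 0.3847, ΔT = 6.3/(1−0.3847) = 10.2389 K.
With doubled water-vapor: g' = 0.6447, ΔT' = 6.3/(1−0.6447) = 17.7315 K.
Change = 17.7315 − 10.2389 = 7.49 K.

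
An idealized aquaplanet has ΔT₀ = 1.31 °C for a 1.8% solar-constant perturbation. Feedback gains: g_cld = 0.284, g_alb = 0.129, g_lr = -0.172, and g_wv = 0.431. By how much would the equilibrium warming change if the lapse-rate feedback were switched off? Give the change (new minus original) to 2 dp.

4.40 °C

Original: g = 0.672, ΔT = 1.31/(1−0.672) = 3.9939 °C.
Without lapse-rate: g' = 0.844, ΔT' = 1.31/(1−0.844) = 8.3974 °C.
Change = 8.3974 − 3.9939 = 4.40 °C.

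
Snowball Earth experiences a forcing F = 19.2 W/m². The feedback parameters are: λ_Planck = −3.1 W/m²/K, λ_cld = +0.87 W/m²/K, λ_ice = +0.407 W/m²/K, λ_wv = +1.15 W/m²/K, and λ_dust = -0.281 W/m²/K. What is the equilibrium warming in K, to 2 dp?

Net feedback parameter λ = (−3.1) + (+0.87) + (+0.407) + (+1.15) + (-0.281) = -0.954 W/m²/K.
ΔT = −F/λ = −19.2/(-0.954) = 20.13 K.

20.13 K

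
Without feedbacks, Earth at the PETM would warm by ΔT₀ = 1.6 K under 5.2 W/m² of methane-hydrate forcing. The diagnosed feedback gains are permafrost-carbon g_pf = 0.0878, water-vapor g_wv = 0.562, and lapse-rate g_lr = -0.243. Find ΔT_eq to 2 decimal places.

2.70 K

Total gain g = 0.0878 + 0.562 − 0.243 = 0.4068.
Amplification A = 1/(1 − 0.4068) = 1.686.
ΔT = 1.6 × 1.686 = 2.70 K.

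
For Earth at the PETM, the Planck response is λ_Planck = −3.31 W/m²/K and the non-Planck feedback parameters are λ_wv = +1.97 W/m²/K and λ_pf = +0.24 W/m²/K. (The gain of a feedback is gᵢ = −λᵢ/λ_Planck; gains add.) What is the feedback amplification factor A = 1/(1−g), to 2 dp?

Convert to gains: g_wv = 1.97/3.31 = 0.5952; g_pf = 0.24/3.31 = 0.07251.
Total gain g = 0.66771.
A = 1/(1 − 0.66771) = 3.01.

3.01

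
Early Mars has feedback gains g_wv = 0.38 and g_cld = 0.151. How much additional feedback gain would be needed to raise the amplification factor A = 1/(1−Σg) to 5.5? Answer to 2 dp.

Current total gain = 0.531.
Target gain for A = 5.5: g* = 1 − 1/5.5 = 0.8182.
Additional gain needed = 0.8182 − 0.531 = 0.29.

0.29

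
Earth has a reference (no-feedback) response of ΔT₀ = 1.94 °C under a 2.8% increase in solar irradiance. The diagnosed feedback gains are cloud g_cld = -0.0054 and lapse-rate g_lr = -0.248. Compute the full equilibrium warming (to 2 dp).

1.55 °C

Total gain g = -0.0054 − 0.248 = -0.2534.
Amplification A = 1/(1 + 0.2534) = 0.7978.
ΔT = 1.94 × 0.7978 = 1.55 °C.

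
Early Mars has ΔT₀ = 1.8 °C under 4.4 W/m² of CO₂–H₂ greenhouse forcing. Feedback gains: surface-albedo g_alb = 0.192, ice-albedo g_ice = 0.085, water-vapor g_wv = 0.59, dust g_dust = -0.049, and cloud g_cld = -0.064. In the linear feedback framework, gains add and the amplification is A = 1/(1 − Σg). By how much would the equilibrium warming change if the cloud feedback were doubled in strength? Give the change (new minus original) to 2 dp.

Original: g = 0.754, ΔT = 1.8/(1−0.754) = 7.3171 °C.
With doubled cloud: g' = 0.69, ΔT' = 1.8/(1−0.69) = 5.8065 °C.
Change = 5.8065 − 7.3171 = -1.51 °C.

-1.51 °C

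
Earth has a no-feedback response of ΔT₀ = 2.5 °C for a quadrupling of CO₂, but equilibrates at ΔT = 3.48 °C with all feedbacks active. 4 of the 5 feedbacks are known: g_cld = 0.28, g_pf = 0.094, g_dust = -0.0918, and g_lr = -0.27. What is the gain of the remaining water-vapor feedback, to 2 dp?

Amplification A = ΔT/ΔT₀ = 3.48/2.5 = 1.392.
Total gain g = 1 − 1/A = 1 − 1/1.392 = 0.2816.
Known gains sum to 0.28 + 0.094 − 0.0918 − 0.27 = 0.0122.
g_wv = 0.2816 − 0.0122 = 0.27.

0.27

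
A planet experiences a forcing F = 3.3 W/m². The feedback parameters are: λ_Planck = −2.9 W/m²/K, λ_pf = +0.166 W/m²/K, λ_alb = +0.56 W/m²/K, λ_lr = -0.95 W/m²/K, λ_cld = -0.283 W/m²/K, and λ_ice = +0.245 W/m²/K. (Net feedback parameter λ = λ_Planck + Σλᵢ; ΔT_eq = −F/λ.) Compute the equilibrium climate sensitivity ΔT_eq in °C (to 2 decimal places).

Net feedback parameter λ = (−2.9) + (+0.166) + (+0.56) + (-0.95) + (-0.283) + (+0.245) = -3.162 W/m²/K.
ΔT = −F/λ = −3.3/(-3.162) = 1.04 °C.

1.04 °C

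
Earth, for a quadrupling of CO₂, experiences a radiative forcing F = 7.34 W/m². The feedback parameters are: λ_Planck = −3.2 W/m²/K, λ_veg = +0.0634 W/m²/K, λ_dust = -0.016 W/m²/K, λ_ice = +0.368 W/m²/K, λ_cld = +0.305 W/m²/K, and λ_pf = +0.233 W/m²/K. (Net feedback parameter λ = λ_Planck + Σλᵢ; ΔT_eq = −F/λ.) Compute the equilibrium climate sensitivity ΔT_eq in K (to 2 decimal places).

3.27 K

Net feedback parameter λ = (−3.2) + (+0.0634) + (-0.016) + (+0.368) + (+0.305) + (+0.233) = -2.2466 W/m²/K.
ΔT = −F/λ = −7.34/(-2.2466) = 3.27 K.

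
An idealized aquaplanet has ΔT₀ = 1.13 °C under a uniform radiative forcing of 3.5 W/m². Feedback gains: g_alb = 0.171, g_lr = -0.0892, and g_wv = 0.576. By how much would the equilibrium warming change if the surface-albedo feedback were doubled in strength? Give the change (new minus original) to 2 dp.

Original: g = 0.6578, ΔT = 1.13/(1−0.6578) = 3.3022 °C.
With doubled surface-albedo: g' = 0.8288, ΔT' = 1.13/(1−0.8288) = 6.6005 °C.
Change = 6.6005 − 3.3022 = 3.30 °C.

3.30 °C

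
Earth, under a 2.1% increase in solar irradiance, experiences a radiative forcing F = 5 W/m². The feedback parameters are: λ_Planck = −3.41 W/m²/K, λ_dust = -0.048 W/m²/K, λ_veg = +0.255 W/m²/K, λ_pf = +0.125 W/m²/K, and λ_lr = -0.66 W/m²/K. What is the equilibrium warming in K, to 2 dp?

1.34 K

Net feedback parameter λ = (−3.41) + (-0.048) + (+0.255) + (+0.125) + (-0.66) = -3.738 W/m²/K.
ΔT = −F/λ = −5/(-3.738) = 1.34 K.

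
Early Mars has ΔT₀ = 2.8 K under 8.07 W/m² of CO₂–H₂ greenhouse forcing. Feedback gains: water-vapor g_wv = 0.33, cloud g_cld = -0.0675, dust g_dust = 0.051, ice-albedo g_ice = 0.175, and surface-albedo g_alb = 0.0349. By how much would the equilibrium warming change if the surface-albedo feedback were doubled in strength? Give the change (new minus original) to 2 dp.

Original: g = 0.5234, ΔT = 2.8/(1−0.5234) = 5.8749 K.
With doubled surface-albedo: g' = 0.5583, ΔT' = 2.8/(1−0.5583) = 6.3391 K.
Change = 6.3391 − 5.8749 = 0.46 K.

0.46 K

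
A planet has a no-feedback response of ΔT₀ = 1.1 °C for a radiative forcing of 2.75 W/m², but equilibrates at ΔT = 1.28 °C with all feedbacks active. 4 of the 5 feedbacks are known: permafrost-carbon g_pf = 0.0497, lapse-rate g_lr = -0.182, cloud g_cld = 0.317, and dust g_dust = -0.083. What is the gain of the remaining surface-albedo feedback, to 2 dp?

0.04

Amplification A = ΔT/ΔT₀ = 1.28/1.1 = 1.164.
Total gain g = 1 − 1/A = 1 − 1/1.164 = 0.1409.
Known gains sum to 0.0497 − 0.182 + 0.317 − 0.083 = 0.1017.
g_alb = 0.1409 − 0.1017 = 0.04.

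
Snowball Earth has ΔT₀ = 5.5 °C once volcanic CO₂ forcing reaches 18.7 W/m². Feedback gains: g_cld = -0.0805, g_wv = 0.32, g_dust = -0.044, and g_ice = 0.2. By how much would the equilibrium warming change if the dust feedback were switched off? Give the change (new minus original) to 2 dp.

0.71 °C

Original: g = 0.3955, ΔT = 5.5/(1−0.3955) = 9.0984 °C.
Without dust: g' = 0.4395, ΔT' = 5.5/(1−0.4395) = 9.8127 °C.
Change = 9.8127 − 9.0984 = 0.71 °C.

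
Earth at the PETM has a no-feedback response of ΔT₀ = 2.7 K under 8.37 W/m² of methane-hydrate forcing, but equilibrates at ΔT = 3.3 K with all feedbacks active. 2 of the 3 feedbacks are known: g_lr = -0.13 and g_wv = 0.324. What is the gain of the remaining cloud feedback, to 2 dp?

Amplification A = ΔT/ΔT₀ = 3.3/2.7 = 1.222.
Total gain g = 1 − 1/A = 1 − 1/1.222 = 0.1817.
Known gains sum to -0.13 + 0.324 = 0.194.
g_cld = 0.1817 − 0.194 = -0.01.

-0.01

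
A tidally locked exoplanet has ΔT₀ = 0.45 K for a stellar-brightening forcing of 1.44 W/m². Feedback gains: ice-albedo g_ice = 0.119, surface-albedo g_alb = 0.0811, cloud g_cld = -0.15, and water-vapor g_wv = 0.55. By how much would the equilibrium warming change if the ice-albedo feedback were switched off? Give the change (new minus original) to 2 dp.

-0.26 K

Original: g = 0.6001, ΔT = 0.45/(1−0.6001) = 1.1253 K.
Without ice-albedo: g' = 0.4811, ΔT' = 0.45/(1−0.4811) = 0.8672 K.
Change = 0.8672 − 1.1253 = -0.26 K.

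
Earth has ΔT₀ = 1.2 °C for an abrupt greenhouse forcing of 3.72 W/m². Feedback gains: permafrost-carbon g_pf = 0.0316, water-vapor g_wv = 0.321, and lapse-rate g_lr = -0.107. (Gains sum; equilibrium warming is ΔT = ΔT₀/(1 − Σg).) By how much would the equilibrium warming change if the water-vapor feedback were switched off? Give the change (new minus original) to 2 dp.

-0.47 °C

Original: g = 0.2456, ΔT = 1.2/(1−0.2456) = 1.5907 °C.
Without water-vapor: g' = -0.0754, ΔT' = 1.2/(1+0.0754) = 1.1159 °C.
Change = 1.1159 − 1.5907 = -0.47 °C.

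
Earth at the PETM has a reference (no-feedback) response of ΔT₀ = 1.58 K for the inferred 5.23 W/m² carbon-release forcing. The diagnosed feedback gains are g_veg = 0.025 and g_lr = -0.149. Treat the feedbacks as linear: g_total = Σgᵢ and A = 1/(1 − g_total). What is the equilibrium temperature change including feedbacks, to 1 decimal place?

1.4 K

Total gain g = 0.025 − 0.149 = -0.124.
Amplification A = 1/(1 + 0.124) = 0.8897.
ΔT = 1.58 × 0.8897 = 1.4 K.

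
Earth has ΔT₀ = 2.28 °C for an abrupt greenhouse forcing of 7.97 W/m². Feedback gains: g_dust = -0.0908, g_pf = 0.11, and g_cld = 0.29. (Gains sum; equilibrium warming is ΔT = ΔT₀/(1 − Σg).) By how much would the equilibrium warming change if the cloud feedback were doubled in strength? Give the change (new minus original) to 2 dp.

Original: g = 0.3092, ΔT = 2.28/(1−0.3092) = 3.3005 °C.
With doubled cloud: g' = 0.5992, ΔT' = 2.28/(1−0.5992) = 5.6886 °C.
Change = 5.6886 − 3.3005 = 2.39 °C.

2.39 °C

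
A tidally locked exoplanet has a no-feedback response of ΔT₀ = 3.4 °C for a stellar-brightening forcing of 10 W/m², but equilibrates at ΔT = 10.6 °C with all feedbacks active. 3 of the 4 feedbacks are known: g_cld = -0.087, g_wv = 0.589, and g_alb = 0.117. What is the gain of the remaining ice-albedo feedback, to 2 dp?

0.06

Amplification A = ΔT/ΔT₀ = 10.6/3.4 = 3.118.
Total gain g = 1 − 1/A = 1 − 1/3.118 = 0.6793.
Known gains sum to -0.087 + 0.589 + 0.117 = 0.619.
g_ice = 0.6793 − 0.619 = 0.06.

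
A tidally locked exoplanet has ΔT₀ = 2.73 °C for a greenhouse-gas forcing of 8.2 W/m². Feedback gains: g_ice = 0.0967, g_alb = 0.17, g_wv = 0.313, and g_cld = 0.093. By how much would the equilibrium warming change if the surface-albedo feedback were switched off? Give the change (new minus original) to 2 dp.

-2.85 °C

Original: g = 0.6727, ΔT = 2.73/(1−0.6727) = 8.3410 °C.
Without surface-albedo: g' = 0.5027, ΔT' = 2.73/(1−0.5027) = 5.4896 °C.
Change = 5.4896 − 8.3410 = -2.85 °C.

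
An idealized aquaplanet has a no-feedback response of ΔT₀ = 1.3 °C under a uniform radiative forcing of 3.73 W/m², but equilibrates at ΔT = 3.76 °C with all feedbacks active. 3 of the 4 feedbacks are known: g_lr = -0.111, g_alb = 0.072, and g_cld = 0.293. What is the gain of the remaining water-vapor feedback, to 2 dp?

0.40

Amplification A = ΔT/ΔT₀ = 3.76/1.3 = 2.892.
Total gain g = 1 − 1/A = 1 − 1/2.892 = 0.6542.
Known gains sum to -0.111 + 0.072 + 0.293 = 0.254.
g_wv = 0.6542 − 0.254 = 0.40.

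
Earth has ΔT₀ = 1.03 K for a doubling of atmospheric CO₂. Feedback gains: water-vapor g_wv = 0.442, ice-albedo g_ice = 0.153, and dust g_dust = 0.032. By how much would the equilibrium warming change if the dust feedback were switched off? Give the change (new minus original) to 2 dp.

Original: g = 0.627, ΔT = 1.03/(1−0.627) = 2.7614 K.
Without dust: g' = 0.595, ΔT' = 1.03/(1−0.595) = 2.5432 K.
Change = 2.5432 − 2.7614 = -0.22 K.

-0.22 K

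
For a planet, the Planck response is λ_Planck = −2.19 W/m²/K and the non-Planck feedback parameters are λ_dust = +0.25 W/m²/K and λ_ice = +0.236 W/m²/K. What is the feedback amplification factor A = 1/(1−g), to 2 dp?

1.29

Convert to gains: g_dust = 0.25/2.19 = 0.1142; g_ice = 0.236/2.19 = 0.1078.
Total gain g = 0.222.
A = 1/(1 − 0.222) = 1.29.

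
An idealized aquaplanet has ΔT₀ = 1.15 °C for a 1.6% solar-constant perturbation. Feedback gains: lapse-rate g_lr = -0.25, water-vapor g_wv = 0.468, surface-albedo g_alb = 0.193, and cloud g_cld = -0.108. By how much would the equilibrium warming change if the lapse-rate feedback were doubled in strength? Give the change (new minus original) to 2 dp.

Original: g = 0.303, ΔT = 1.15/(1−0.303) = 1.6499 °C.
With doubled lapse-rate: g' = 0.053, ΔT' = 1.15/(1−0.053) = 1.2144 °C.
Change = 1.2144 − 1.6499 = -0.44 °C.

-0.44 °C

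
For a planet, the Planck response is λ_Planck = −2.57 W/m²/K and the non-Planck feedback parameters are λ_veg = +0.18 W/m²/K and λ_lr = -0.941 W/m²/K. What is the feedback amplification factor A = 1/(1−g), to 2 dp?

0.77

Convert to gains: g_veg = 0.18/2.57 = 0.07004; g_lr = -0.941/2.57 = -0.3661.
Total gain g = -0.29606.
A = 1/(1 + 0.29606) = 0.77.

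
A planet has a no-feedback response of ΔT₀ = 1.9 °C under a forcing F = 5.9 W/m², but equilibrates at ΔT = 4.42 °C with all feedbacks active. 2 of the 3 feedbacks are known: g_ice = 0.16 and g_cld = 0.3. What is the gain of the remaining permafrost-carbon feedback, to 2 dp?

0.11

Amplification A = ΔT/ΔT₀ = 4.42/1.9 = 2.326.
Total gain g = 1 − 1/A = 1 − 1/2.326 = 0.5701.
Known gains sum to 0.16 + 0.3 = 0.46.
g_pf = 0.5701 − 0.46 = 0.11.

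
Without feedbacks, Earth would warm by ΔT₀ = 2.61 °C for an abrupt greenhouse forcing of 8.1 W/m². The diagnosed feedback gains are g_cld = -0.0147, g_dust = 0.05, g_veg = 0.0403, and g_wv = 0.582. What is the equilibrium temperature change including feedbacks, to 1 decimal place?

7.6 °C

Total gain g = -0.0147 + 0.05 + 0.0403 + 0.582 = 0.6576.
Amplification A = 1/(1 − 0.6576) = 2.921.
ΔT = 2.61 × 2.921 = 7.6 °C.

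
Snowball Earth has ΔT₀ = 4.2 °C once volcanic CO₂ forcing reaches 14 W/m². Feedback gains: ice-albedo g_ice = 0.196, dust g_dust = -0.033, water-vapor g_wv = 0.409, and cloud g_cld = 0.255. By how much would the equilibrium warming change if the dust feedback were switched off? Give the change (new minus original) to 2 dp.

Original: g = 0.827, ΔT = 4.2/(1−0.827) = 24.2775 °C.
Without dust: g' = 0.86, ΔT' = 4.2/(1−0.86) = 30.0000 °C.
Change = 30.0000 − 24.2775 = 5.72 °C.

5.72 °C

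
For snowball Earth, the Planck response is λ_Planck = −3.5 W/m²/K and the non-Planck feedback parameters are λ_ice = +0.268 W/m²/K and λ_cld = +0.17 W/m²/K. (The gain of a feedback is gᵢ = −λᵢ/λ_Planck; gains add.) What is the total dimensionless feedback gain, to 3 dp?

0.125

Convert to gains: g_ice = 0.268/3.5 = 0.07657; g_cld = 0.17/3.5 = 0.04857.
Total gain g = 0.12514.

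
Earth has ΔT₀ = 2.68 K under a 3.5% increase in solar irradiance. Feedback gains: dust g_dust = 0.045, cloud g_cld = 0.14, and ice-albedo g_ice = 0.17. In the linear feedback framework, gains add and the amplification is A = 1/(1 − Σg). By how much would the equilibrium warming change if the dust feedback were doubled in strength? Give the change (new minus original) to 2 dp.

Original: g = 0.355, ΔT = 2.68/(1−0.355) = 4.1550 K.
With doubled dust: g' = 0.4, ΔT' = 2.68/(1−0.4) = 4.4667 K.
Change = 4.4667 − 4.1550 = 0.31 K.

0.31 K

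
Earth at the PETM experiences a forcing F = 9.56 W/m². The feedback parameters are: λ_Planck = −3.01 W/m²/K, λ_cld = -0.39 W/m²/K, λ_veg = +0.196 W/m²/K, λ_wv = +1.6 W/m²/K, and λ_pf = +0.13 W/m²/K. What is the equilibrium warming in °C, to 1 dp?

Net feedback parameter λ = (−3.01) + (-0.39) + (+0.196) + (+1.6) + (+0.13) = -1.474 W/m²/K.
ΔT = −F/λ = −9.56/(-1.474) = 6.5 °C.

6.5 °C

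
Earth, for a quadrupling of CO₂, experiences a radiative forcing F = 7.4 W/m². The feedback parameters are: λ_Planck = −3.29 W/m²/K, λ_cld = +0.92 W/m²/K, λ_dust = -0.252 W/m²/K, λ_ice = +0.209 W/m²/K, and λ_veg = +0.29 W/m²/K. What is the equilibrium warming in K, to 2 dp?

Net feedback parameter λ = (−3.29) + (+0.92) + (-0.252) + (+0.209) + (+0.29) = -2.123 W/m²/K.
ΔT = −F/λ = −7.4/(-2.123) = 3.49 K.

3.49 K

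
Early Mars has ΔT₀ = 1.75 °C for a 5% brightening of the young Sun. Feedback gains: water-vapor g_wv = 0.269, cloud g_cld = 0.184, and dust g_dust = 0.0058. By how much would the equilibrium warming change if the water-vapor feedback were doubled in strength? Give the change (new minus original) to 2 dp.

3.20 °C

Original: g = 0.4588, ΔT = 1.75/(1−0.4588) = 3.2336 °C.
With doubled water-vapor: g' = 0.7278, ΔT' = 1.75/(1−0.7278) = 6.4291 °C.
Change = 6.4291 − 3.2336 = 3.20 °C.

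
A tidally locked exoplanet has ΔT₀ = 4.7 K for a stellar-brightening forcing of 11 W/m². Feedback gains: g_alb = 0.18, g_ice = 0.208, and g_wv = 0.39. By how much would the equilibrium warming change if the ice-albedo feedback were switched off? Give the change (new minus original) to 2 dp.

Original: g = 0.778, ΔT = 4.7/(1−0.778) = 21.1712 K.
Without ice-albedo: g' = 0.57, ΔT' = 4.7/(1−0.57) = 10.9302 K.
Change = 10.9302 − 21.1712 = -10.24 K.

-10.24 K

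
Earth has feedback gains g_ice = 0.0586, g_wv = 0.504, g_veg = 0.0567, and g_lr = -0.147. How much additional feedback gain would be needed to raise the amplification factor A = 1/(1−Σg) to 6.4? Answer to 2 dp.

0.37

Current total gain = 0.4723.
Target gain for A = 6.4: g* = 1 − 1/6.4 = 0.8438.
Additional gain needed = 0.8438 − 0.4723 = 0.37.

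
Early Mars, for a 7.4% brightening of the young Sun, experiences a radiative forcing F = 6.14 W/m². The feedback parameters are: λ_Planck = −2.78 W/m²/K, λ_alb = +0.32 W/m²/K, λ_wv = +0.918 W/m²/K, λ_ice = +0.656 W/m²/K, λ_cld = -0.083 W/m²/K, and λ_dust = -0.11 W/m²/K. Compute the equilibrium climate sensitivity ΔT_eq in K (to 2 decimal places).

Net feedback parameter λ = (−2.78) + (+0.32) + (+0.918) + (+0.656) + (-0.083) + (-0.11) = -1.079 W/m²/K.
ΔT = −F/λ = −6.14/(-1.079) = 5.69 K.

5.69 K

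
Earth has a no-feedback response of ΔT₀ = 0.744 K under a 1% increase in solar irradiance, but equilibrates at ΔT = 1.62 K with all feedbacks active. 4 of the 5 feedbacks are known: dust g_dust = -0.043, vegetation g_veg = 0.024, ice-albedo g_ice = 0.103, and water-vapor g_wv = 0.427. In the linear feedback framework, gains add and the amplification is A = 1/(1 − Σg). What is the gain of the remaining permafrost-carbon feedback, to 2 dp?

0.03

Amplification A = ΔT/ΔT₀ = 1.62/0.744 = 2.177.
Total gain g = 1 − 1/A = 1 − 1/2.177 = 0.5407.
Known gains sum to -0.043 + 0.024 + 0.103 + 0.427 = 0.511.
g_pf = 0.5407 − 0.511 = 0.03.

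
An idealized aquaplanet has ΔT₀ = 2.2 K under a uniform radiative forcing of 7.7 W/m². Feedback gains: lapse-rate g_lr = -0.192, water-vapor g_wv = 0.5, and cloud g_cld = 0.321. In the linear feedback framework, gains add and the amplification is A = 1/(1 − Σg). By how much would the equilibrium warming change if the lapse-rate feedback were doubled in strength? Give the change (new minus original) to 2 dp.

Original: g = 0.629, ΔT = 2.2/(1−0.629) = 5.9299 K.
With doubled lapse-rate: g' = 0.437, ΔT' = 2.2/(1−0.437) = 3.9076 K.
Change = 3.9076 − 5.9299 = -2.02 K.

-2.02 K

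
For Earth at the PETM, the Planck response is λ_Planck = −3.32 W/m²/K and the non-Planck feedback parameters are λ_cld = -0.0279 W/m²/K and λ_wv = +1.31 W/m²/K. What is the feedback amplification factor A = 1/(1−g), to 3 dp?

Convert to gains: g_cld = -0.0279/3.32 = -0.008404; g_wv = 1.31/3.32 = 0.3946.
Total gain g = 0.386196.
A = 1/(1 − 0.386196) = 1.629.

1.629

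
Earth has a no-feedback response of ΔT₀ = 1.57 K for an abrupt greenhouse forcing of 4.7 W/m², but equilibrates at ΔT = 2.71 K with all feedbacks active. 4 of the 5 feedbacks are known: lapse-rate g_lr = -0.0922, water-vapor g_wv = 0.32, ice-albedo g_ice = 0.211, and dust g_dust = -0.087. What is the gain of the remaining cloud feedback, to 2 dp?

Amplification A = ΔT/ΔT₀ = 2.71/1.57 = 1.726.
Total gain g = 1 − 1/A = 1 − 1/1.726 = 0.4206.
Known gains sum to -0.0922 + 0.32 + 0.211 − 0.087 = 0.3518.
g_cld = 0.4206 − 0.3518 = 0.07.

0.07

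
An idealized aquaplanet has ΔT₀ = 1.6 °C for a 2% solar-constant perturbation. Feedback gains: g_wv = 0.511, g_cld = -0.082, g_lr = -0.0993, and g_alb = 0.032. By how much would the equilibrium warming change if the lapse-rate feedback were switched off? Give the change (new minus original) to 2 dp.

0.46 °C

Original: g = 0.3617, ΔT = 1.6/(1−0.3617) = 2.5067 °C.
Without lapse-rate: g' = 0.461, ΔT' = 1.6/(1−0.461) = 2.9685 °C.
Change = 2.9685 − 2.5067 = 0.46 °C.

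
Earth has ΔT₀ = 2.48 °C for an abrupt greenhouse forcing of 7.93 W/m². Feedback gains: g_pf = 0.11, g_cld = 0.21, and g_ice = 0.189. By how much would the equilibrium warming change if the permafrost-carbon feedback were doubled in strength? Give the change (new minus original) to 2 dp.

1.46 °C

Original: g = 0.509, ΔT = 2.48/(1−0.509) = 5.0509 °C.
With doubled permafrost-carbon: g' = 0.619, ΔT' = 2.48/(1−0.619) = 6.5092 °C.
Change = 6.5092 − 5.0509 = 1.46 °C.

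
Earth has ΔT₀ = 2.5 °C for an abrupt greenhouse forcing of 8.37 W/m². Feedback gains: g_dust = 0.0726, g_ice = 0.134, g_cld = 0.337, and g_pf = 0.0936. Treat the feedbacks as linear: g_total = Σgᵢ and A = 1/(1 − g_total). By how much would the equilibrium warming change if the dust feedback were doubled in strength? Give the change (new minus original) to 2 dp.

1.72 °C

Original: g = 0.6372, ΔT = 2.5/(1−0.6372) = 6.8908 °C.
With doubled dust: g' = 0.7098, ΔT' = 2.5/(1−0.7098) = 8.6147 °C.
Change = 8.6147 − 6.8908 = 1.72 °C.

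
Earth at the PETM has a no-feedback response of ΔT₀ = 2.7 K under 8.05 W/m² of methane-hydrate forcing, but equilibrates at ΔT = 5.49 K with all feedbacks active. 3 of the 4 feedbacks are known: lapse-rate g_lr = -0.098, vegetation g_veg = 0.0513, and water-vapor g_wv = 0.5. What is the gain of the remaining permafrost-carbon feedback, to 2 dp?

Amplification A = ΔT/ΔT₀ = 5.49/2.7 = 2.033.
Total gain g = 1 − 1/A = 1 − 1/2.033 = 0.5081.
Known gains sum to -0.098 + 0.0513 + 0.5 = 0.4533.
g_pf = 0.5081 − 0.4533 = 0.05.

0.05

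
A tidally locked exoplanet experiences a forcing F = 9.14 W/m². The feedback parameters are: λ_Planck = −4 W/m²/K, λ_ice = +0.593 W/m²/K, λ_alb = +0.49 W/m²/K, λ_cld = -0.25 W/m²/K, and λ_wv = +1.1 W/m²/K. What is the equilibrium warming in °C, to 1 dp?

4.4 °C

Net feedback parameter λ = (−4) + (+0.593) + (+0.49) + (-0.25) + (+1.1) = -2.067 W/m²/K.
ΔT = −F/λ = −9.14/(-2.067) = 4.4 °C.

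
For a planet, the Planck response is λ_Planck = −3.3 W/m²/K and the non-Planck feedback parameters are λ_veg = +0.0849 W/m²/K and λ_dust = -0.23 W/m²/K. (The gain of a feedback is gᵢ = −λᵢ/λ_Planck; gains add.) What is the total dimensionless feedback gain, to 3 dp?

-0.044

Convert to gains: g_veg = 0.0849/3.3 = 0.02573; g_dust = -0.23/3.3 = -0.0697.
Total gain g = -0.04397.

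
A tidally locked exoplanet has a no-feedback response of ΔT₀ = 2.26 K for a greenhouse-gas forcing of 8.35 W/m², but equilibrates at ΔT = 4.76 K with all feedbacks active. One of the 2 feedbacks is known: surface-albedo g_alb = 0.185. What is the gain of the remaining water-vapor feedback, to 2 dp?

0.34

Amplification A = ΔT/ΔT₀ = 4.76/2.26 = 2.106.
Total gain g = 1 − 1/A = 1 − 1/2.106 = 0.5252.
The known gain is 0.185.
g_wv = 0.5252 − 0.185 = 0.34.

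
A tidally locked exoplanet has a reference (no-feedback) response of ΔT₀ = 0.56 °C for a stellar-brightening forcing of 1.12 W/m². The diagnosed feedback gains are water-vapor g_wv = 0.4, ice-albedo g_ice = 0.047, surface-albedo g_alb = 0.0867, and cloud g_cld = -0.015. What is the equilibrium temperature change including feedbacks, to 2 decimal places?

Total gain g = 0.4 + 0.047 + 0.0867 − 0.015 = 0.5187.
Amplification A = 1/(1 − 0.5187) = 2.078.
ΔT = 0.56 × 2.078 = 1.16 °C.

1.16 °C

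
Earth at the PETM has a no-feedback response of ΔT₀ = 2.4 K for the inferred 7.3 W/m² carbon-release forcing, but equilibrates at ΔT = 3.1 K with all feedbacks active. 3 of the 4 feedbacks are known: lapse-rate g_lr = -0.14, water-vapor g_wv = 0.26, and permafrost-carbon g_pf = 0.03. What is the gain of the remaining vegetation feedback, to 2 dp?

Amplification A = ΔT/ΔT₀ = 3.1/2.4 = 1.292.
Total gain g = 1 − 1/A = 1 − 1/1.292 = 0.226.
Known gains sum to -0.14 + 0.26 + 0.03 = 0.15.
g_veg = 0.226 − 0.15 = 0.08.

0.08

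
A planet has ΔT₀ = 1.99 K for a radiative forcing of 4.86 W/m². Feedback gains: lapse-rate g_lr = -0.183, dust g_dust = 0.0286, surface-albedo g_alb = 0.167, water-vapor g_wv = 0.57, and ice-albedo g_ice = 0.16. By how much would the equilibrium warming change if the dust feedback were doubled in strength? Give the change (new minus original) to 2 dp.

0.97 K

Original: g = 0.7426, ΔT = 1.99/(1−0.7426) = 7.7312 K.
With doubled dust: g' = 0.7712, ΔT' = 1.99/(1−0.7712) = 8.6976 K.
Change = 8.6976 − 7.7312 = 0.97 K.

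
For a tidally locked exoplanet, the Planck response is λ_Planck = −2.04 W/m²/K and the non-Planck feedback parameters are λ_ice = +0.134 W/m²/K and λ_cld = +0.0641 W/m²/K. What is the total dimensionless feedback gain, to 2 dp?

0.10

Convert to gains: g_ice = 0.134/2.04 = 0.06569; g_cld = 0.0641/2.04 = 0.03142.
Total gain g = 0.09711.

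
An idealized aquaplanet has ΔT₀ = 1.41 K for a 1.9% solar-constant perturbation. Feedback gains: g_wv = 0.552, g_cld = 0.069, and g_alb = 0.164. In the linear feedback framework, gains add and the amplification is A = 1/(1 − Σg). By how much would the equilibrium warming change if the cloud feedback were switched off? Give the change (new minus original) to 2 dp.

-1.59 K

Original: g = 0.785, ΔT = 1.41/(1−0.785) = 6.5581 K.
Without cloud: g' = 0.716, ΔT' = 1.41/(1−0.716) = 4.9648 K.
Change = 4.9648 − 6.5581 = -1.59 K.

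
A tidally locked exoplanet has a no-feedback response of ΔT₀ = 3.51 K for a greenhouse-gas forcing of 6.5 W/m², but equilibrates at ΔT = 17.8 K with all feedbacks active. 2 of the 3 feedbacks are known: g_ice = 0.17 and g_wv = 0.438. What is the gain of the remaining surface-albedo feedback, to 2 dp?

0.19

Amplification A = ΔT/ΔT₀ = 17.8/3.51 = 5.071.
Total gain g = 1 − 1/A = 1 − 1/5.071 = 0.8028.
Known gains sum to 0.17 + 0.438 = 0.608.
g_alb = 0.8028 − 0.608 = 0.19.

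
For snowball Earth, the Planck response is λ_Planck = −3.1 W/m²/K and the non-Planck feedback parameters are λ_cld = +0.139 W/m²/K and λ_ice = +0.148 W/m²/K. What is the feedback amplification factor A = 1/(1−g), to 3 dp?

Convert to gains: g_cld = 0.139/3.1 = 0.04484; g_ice = 0.148/3.1 = 0.04774.
Total gain g = 0.09258.
A = 1/(1 − 0.09258) = 1.102.

1.102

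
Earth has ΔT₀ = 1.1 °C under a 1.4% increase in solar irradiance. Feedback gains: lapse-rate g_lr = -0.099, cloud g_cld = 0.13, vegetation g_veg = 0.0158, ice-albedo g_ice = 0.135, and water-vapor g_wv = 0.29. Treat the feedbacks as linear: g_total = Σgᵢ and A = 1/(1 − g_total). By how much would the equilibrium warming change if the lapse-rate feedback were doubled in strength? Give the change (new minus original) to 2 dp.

-0.33 °C

Original: g = 0.4718, ΔT = 1.1/(1−0.4718) = 2.0825 °C.
With doubled lapse-rate: g' = 0.3728, ΔT' = 1.1/(1−0.3728) = 1.7538 °C.
Change = 1.7538 − 2.0825 = -0.33 °C.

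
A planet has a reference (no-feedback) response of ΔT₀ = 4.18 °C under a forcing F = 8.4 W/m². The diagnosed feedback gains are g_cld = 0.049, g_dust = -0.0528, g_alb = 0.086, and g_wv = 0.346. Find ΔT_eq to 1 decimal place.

7.3 °C

Total gain g = 0.049 − 0.0528 + 0.086 + 0.346 = 0.4282.
Amplification A = 1/(1 − 0.4282) = 1.749.
ΔT = 4.18 × 1.749 = 7.3 °C.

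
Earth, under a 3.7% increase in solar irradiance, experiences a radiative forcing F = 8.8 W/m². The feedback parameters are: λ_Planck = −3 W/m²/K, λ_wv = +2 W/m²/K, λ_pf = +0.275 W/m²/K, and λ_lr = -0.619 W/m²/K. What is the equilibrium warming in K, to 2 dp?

Net feedback parameter λ = (−3) + (+2) + (+0.275) + (-0.619) = -1.344 W/m²/K.
ΔT = −F/λ = −8.8/(-1.344) = 6.55 K.

6.55 K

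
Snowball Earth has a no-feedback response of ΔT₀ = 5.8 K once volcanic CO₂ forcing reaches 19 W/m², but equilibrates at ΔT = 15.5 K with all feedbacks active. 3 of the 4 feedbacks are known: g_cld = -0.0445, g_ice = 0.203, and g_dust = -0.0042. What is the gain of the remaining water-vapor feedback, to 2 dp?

Amplification A = ΔT/ΔT₀ = 15.5/5.8 = 2.672.
Total gain g = 1 − 1/A = 1 − 1/2.672 = 0.6257.
Known gains sum to -0.0445 + 0.203 − 0.0042 = 0.1543.
g_wv = 0.6257 − 0.1543 = 0.47.

0.47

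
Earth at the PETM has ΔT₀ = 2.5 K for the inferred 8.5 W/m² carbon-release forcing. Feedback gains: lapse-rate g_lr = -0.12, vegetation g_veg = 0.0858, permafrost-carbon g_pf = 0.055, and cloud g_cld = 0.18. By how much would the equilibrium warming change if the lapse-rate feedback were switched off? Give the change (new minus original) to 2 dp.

Original: g = 0.2008, ΔT = 2.5/(1−0.2008) = 3.1281 K.
Without lapse-rate: g' = 0.3208, ΔT' = 2.5/(1−0.3208) = 3.6808 K.
Change = 3.6808 − 3.1281 = 0.55 K.

0.55 K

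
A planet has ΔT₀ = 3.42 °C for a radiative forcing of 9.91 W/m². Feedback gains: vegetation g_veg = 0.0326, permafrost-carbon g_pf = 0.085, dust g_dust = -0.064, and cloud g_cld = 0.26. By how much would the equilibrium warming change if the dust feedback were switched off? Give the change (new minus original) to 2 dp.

Original: g = 0.3136, ΔT = 3.42/(1−0.3136) = 4.9825 °C.
Without dust: g' = 0.3776, ΔT' = 3.42/(1−0.3776) = 5.4949 °C.
Change = 5.4949 − 4.9825 = 0.51 °C.

0.51 °C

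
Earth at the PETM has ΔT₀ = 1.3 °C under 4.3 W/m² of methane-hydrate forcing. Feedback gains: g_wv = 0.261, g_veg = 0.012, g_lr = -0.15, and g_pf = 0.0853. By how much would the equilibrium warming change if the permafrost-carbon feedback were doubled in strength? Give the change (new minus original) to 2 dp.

Original: g = 0.2083, ΔT = 1.3/(1−0.2083) = 1.6420 °C.
With doubled permafrost-carbon: g' = 0.2936, ΔT' = 1.3/(1−0.2936) = 1.8403 °C.
Change = 1.8403 − 1.6420 = 0.20 °C.

0.20 °C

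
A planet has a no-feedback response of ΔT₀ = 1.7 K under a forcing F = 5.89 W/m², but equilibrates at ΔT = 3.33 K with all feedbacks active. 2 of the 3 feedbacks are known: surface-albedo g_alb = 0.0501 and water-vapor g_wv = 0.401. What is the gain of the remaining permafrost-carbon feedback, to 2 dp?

0.04

Amplification A = ΔT/ΔT₀ = 3.33/1.7 = 1.959.
Total gain g = 1 − 1/A = 1 − 1/1.959 = 0.4895.
Known gains sum to 0.0501 + 0.401 = 0.4511.
g_pf = 0.4895 − 0.4511 = 0.04.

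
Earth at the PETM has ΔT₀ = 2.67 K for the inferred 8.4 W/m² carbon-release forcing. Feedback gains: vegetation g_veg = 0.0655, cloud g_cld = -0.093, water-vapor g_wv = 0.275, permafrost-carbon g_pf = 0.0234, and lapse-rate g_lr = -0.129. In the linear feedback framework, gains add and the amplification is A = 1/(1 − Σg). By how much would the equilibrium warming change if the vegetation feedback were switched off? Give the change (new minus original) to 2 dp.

Original: g = 0.1419, ΔT = 2.67/(1−0.1419) = 3.1115 K.
Without vegetation: g' = 0.0764, ΔT' = 2.67/(1−0.0764) = 2.8909 K.
Change = 2.8909 − 3.1115 = -0.22 K.

-0.22 K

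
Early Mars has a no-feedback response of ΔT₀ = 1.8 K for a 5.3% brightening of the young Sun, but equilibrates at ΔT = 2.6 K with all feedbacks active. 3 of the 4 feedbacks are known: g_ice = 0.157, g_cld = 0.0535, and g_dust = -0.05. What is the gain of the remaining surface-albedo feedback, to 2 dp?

Amplification A = ΔT/ΔT₀ = 2.6/1.8 = 1.444.
Total gain g = 1 − 1/A = 1 − 1/1.444 = 0.3075.
Known gains sum to 0.157 + 0.0535 − 0.05 = 0.1605.
g_alb = 0.3075 − 0.1605 = 0.15.

0.15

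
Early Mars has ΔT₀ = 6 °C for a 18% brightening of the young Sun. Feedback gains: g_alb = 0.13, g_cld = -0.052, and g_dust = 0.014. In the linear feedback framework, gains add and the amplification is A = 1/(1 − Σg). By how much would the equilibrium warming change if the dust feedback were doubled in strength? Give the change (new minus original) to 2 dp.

Original: g = 0.092, ΔT = 6/(1−0.092) = 6.6079 °C.
With doubled dust: g' = 0.106, ΔT' = 6/(1−0.106) = 6.7114 °C.
Change = 6.7114 − 6.6079 = 0.10 °C.

0.10 °C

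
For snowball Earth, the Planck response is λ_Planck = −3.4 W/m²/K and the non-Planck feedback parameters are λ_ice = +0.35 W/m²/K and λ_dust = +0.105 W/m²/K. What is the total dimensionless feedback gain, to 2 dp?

0.13

Convert to gains: g_ice = 0.35/3.4 = 0.1029; g_dust = 0.105/3.4 = 0.03088.
Total gain g = 0.13378.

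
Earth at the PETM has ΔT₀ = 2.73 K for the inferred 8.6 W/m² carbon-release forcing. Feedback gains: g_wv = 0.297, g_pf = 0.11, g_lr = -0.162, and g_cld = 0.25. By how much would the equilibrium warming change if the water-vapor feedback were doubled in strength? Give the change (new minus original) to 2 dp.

7.72 K

Original: g = 0.495, ΔT = 2.73/(1−0.495) = 5.4059 K.
With doubled water-vapor: g' = 0.792, ΔT' = 2.73/(1−0.792) = 13.1250 K.
Change = 13.1250 − 5.4059 = 7.72 K.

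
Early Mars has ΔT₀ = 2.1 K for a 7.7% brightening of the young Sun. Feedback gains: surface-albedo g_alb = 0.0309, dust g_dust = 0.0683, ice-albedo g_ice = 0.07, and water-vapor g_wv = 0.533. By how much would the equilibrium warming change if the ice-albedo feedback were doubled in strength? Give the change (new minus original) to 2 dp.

2.17 K

Original: g = 0.7022, ΔT = 2.1/(1−0.7022) = 7.0517 K.
With doubled ice-albedo: g' = 0.7722, ΔT' = 2.1/(1−0.7722) = 9.2186 K.
Change = 9.2186 − 7.0517 = 2.17 K.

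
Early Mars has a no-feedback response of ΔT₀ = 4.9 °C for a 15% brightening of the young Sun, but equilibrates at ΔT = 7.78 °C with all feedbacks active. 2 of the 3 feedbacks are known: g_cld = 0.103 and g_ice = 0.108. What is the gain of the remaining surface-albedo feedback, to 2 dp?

0.16

Amplification A = ΔT/ΔT₀ = 7.78/4.9 = 1.588.
Total gain g = 1 − 1/A = 1 − 1/1.588 = 0.3703.
Known gains sum to 0.103 + 0.108 = 0.211.
g_alb = 0.3703 − 0.211 = 0.16.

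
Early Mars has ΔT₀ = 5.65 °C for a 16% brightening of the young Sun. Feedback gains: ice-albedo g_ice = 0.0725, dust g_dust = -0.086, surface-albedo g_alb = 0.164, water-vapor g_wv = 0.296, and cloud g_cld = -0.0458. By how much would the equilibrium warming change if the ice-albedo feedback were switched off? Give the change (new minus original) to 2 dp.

-1.02 °C

Original: g = 0.4007, ΔT = 5.65/(1−0.4007) = 9.4277 °C.
Without ice-albedo: g' = 0.3282, ΔT' = 5.65/(1−0.3282) = 8.4102 °C.
Change = 8.4102 − 9.4277 = -1.02 °C.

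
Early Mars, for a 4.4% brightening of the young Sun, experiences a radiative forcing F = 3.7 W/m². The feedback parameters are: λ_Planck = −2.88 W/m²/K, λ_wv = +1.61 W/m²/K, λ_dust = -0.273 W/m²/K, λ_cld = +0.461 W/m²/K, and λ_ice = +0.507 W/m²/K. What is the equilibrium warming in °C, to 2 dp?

6.43 °C

Net feedback parameter λ = (−2.88) + (+1.61) + (-0.273) + (+0.461) + (+0.507) = -0.575 W/m²/K.
ΔT = −F/λ = −3.7/(-0.575) = 6.43 °C.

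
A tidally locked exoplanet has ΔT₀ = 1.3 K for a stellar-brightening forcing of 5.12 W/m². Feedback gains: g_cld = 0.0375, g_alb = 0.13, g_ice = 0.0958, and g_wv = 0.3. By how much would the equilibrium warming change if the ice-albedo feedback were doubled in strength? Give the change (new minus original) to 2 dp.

0.84 K

Original: g = 0.5633, ΔT = 1.3/(1−0.5633) = 2.9769 K.
With doubled ice-albedo: g' = 0.6591, ΔT' = 1.3/(1−0.6591) = 3.8134 K.
Change = 3.8134 − 2.9769 = 0.84 K.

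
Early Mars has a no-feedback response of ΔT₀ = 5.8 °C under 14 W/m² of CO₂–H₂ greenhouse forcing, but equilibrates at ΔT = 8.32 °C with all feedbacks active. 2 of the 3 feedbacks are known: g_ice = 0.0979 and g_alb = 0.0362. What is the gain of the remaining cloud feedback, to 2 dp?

Amplification A = ΔT/ΔT₀ = 8.32/5.8 = 1.434.
Total gain g = 1 − 1/A = 1 − 1/1.434 = 0.3026.
Known gains sum to 0.0979 + 0.0362 = 0.1341.
g_cld = 0.3026 − 0.1341 = 0.17.

0.17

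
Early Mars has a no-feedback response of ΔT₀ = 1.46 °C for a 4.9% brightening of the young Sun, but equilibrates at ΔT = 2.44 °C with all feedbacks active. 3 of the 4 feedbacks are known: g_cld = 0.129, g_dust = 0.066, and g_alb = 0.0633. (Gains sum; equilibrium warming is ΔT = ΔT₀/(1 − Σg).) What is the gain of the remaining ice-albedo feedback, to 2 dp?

0.14

Amplification A = ΔT/ΔT₀ = 2.44/1.46 = 1.671.
Total gain g = 1 − 1/A = 1 − 1/1.671 = 0.4016.
Known gains sum to 0.129 + 0.066 + 0.0633 = 0.2583.
g_ice = 0.4016 − 0.2583 = 0.14.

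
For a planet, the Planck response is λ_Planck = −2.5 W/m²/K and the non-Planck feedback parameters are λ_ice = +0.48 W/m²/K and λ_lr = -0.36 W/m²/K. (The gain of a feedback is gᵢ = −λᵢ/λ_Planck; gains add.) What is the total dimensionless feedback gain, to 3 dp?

0.048

Convert to gains: g_ice = 0.48/2.5 = 0.192; g_lr = -0.36/2.5 = -0.144.
Total gain g = 0.048.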